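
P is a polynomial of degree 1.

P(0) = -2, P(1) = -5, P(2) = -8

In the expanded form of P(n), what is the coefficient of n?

Write P(n) = an + b; the 3 given values yield a linear system in the 2 coefficients.
Solving, P(n) = -3n - 2.
The coefficient of n is -3.

-3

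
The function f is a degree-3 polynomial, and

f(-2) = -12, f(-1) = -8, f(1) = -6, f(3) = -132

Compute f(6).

-876

Write f(m) = am³ + bm² + cm + d; the 4 given values yield a linear system in the 4 coefficients.
Solving, f(m) = -3m³ - 7m² + 4m.
Then f(6) = -876.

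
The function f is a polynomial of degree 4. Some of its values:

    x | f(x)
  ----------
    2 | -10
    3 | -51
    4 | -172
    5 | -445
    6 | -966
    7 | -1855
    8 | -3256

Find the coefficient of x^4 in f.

-1

First differences: -41, -121, -273, -521, -889, -1401. Second differences: -80, -152, -248, -368, -512. Third differences: -72, -96, -120, -144. Fourth differences: -24, -24, -24.
Level-4 differences are constant, so f has degree 4.
Fitting a degree-4 polynomial gives f(x) = -x^4 + 2x³ - 3x² + x.
The coefficient of x^4 is -1.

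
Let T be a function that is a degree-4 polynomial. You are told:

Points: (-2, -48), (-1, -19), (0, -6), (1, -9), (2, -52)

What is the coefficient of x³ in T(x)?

Write T(x) = ax^4 + bx³ + cx² + dx + e; the 5 given values yield a linear system in the 5 coefficients.
Solving, T(x) = -x^4 - 2x³ - 7x² + 7x - 6.
The coefficient of x³ is -2.

-2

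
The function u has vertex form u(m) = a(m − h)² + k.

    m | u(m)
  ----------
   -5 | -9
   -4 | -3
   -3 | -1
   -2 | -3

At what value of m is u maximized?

First differences 6, 2, -2; second difference -4 = 2a, so a = -2.
Expanding, the m-coefficient is −2ah = 4h; matching it to the data gives h = -3, and then k = -1.
So u(m) = -2(m + 3)² − 1.
Hence h = -3.

-3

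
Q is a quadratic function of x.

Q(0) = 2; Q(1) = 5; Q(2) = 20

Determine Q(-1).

Write Q(x) = ax² + bx + c; the 3 given values yield a linear system in the 3 coefficients.
Solving, Q(x) = 6x² - 3x + 2.
Then Q(-1) = 11.

11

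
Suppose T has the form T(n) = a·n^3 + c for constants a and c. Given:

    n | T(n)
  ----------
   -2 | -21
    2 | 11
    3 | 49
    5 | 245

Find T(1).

From T(-2) = -21 and T(2) = 11: -8a + c = -21 and 8a + c = 11.
Subtracting: 16a = 32, so a = 2; then c = -21 − 2·(-8) = -5.
So T(n) = 2n³ − 5, and T(1) = -3.

-3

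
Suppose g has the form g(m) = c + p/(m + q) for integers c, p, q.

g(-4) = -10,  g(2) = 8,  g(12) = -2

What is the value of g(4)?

2

(g(m) − c)(m + q) = p for each data point; the three points give a linear system in c and q, then p follows.
Solving: c = -4, q = 0, p = 24, so g(m) = -4 + 24/(m + 0).
Then g(4) = -4 + 24/4 = 2.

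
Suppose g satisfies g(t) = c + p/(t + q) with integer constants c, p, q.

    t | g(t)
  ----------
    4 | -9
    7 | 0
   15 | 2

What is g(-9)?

4

(g(t) − c)(t + q) = p for each data point; the three points give a linear system in c and q, then p follows.
Solving: c = 3, q = -3, p = -12, so g(t) = 3 − 12/(t − 3).
Then g(-9) = 3 − 12/(-12) = 4.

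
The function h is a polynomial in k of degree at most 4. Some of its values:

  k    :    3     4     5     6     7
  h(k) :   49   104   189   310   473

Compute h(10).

1274

Write h(k) = ak^4 + bk³ + ck² + dk + e; the 5 given values yield a linear system in the 5 coefficients.
Solving, the leading coefficient vanishes, and h(k) = k³ + 3k² - 3k + 4.
Then h(10) = 1274.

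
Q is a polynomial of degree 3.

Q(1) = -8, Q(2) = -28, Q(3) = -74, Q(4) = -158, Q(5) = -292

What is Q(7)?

First differences: -20, -46, -84, -134. Second differences: -26, -38, -50. Third differences: -12, -12.
Level-3 differences are constant, so Q has degree 3.
Fitting a degree-3 polynomial gives Q(n) = -2n³ - n² - 3n - 2.
Then Q(7) = -758.

-758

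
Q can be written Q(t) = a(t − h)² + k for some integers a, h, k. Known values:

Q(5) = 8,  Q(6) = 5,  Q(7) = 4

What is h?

7

First differences -3, -1; second difference 2 = 2a, so a = 1.
Expanding, the t-coefficient is −2ah = -2h; matching it to the data gives h = 7, and then k = 4.
So Q(t) = 1(t − 7)² + 4.
Hence h = 7.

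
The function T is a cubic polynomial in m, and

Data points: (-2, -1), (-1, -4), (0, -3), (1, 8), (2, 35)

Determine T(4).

161

First differences: -3, 1, 11, 27. Second differences: 4, 10, 16. Third differences: 6, 6.
Level-3 differences are constant, so T has degree 3.
Fitting a degree-3 polynomial gives T(m) = m³ + 5m² + 5m - 3.
Then T(4) = 161.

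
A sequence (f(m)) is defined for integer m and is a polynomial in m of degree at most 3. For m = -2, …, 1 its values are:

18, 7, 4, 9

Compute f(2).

22

Write f(m) = am³ + bm² + cm + d; the 4 given values yield a linear system in the 4 coefficients.
Solving, the leading coefficient vanishes, and f(m) = 4m² + m + 4.
Then f(2) = 22.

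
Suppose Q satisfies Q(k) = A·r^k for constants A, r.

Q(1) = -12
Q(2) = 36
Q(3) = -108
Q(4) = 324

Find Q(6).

2916

Consecutive ratio: 36/(-12) = -3, and -108/36 = -3, so r = -3.
Then A·(-3)^1 = -12 gives A = 4, and Q(k) = 4·(-3)^k.
Q(6) = 4·(-3)^6 = 2916.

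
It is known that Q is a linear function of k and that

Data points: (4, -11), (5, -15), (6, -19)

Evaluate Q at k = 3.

First differences: -4, -4.
Level-1 differences are constant, so Q has degree 1.
Fitting a degree-1 polynomial gives Q(k) = -4k + 5.
Then Q(3) = -7.

-7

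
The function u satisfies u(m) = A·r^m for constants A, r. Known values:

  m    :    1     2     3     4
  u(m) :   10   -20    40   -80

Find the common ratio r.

Consecutive ratio: -20/10 = -2, and 40/(-20) = -2, so r = -2.
Then A·(-2)^1 = 10 gives A = -5, and u(m) = -5·(-2)^m.

-2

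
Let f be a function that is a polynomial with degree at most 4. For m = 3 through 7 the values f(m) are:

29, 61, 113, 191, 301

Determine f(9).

641

Write f(m) = am^4 + bm³ + cm² + dm + e; the 5 given values yield a linear system in the 5 coefficients.
Solving, the leading coefficient vanishes, and f(m) = m³ - 2m² + 9m - 7.
Then f(9) = 641.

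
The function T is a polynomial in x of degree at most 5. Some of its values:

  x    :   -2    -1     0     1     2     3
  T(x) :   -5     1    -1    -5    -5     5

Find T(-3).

-25

First differences: 6, -2, -4, 0, 10. Second differences: -8, -2, 4, 10. Third differences: 6, 6, 6.
Level-3 differences are constant, so T has degree 3.
Fitting a degree-3 polynomial gives T(x) = x³ - x² - 4x - 1.
Then T(-3) = -25.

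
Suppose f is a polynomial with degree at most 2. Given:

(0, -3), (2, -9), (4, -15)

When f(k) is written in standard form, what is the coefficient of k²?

Write f(k) = ak² + bk + c; the 3 given values yield a linear system in the 3 coefficients.
Solving, the leading coefficient vanishes, and f(k) = -3k - 3.
The coefficient of k² is 0.

0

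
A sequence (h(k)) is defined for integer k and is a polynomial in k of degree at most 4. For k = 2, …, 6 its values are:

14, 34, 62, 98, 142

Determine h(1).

2

First differences: 20, 28, 36, 44. Second differences: 8, 8, 8.
Level-2 differences are constant, so h has degree 2.
Fitting a degree-2 polynomial gives h(k) = 4k² - 2.
Then h(1) = 2.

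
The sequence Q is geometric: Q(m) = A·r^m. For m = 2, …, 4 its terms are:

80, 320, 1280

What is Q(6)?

20480

Consecutive ratio: 320/80 = 4, and 1280/320 = 4, so r = 4.
Then A·4^2 = 80 gives A = 5, and Q(m) = 5·4^m.
Q(6) = 5·4^6 = 20480.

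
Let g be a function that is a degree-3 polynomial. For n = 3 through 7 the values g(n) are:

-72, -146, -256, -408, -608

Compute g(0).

First differences: -74, -110, -152, -200. Second differences: -36, -42, -48. Third differences: -6, -6.
Level-3 differences are constant, so g has degree 3.
Fitting a degree-3 polynomial gives g(n) = -n³ - 6n² + 5n - 6.
Then g(0) = -6.

-6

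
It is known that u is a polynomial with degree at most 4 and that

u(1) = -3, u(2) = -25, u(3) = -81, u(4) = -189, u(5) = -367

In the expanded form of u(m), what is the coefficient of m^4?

First differences: -22, -56, -108, -178. Second differences: -34, -52, -70. Third differences: -18, -18.
Level-3 differences are constant, so u has degree 3.
Fitting a degree-3 polynomial gives u(m) = -3m³ + m² - 4m + 3.
The coefficient of m^4 is 0.

0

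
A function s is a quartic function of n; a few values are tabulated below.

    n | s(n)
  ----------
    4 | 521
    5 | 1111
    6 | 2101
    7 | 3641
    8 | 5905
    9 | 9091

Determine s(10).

Write s(n) = an^4 + bn³ + cn² + dn + e; the 6 given values yield a linear system in the 5 coefficients.
Solving, s(n) = n^4 + 3n³ + 4n² + 2n + 1.
Then s(10) = 13421.

13421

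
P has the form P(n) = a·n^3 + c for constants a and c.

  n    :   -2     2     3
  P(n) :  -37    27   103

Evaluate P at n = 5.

495

From P(-2) = -37 and P(2) = 27: -8a + c = -37 and 8a + c = 27.
Subtracting: 16a = 64, so a = 4; then c = -37 − 4·(-8) = -5.
So P(n) = 4n³ − 5, and P(5) = 495.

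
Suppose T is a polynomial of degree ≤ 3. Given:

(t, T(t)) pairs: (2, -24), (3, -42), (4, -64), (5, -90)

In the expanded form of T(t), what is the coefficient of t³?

Write T(t) = at³ + bt² + ct + d; the 4 given values yield a linear system in the 4 coefficients.
Solving, the leading coefficient vanishes, and T(t) = -2t² - 8t.
The coefficient of t³ is 0.

0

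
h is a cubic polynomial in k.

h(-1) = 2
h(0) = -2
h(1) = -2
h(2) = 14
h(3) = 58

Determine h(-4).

First differences: -4, 0, 16, 44. Second differences: 4, 16, 28. Third differences: 12, 12.
Level-3 differences are constant, so h has degree 3.
Fitting a degree-3 polynomial gives h(k) = 2k³ + 2k² - 4k - 2.
Then h(-4) = -82.

-82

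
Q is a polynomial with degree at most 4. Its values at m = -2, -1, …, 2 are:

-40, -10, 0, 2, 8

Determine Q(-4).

-208

Write Q(m) = am^4 + bm³ + cm² + dm + e; the 5 given values yield a linear system in the 5 coefficients.
Solving, the leading coefficient vanishes, and Q(m) = 2m³ - 4m² + 4m.
Then Q(-4) = -208.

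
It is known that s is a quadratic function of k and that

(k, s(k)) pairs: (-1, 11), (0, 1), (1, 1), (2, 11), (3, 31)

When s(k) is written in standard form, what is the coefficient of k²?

First differences: -10, 0, 10, 20. Second differences: 10, 10, 10.
Level-2 differences are constant, so s has degree 2.
Fitting a degree-2 polynomial gives s(k) = 5k² - 5k + 1.
The coefficient of k² is 5.

5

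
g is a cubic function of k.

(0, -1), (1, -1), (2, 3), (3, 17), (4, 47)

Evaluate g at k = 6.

179

First differences: 0, 4, 14, 30. Second differences: 4, 10, 16. Third differences: 6, 6.
Level-3 differences are constant, so g has degree 3.
Fitting a degree-3 polynomial gives g(k) = k³ - k² - 1.
Then g(6) = 179.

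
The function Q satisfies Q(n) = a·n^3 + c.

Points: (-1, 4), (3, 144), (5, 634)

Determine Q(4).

329

From Q(-1) = 4 and Q(3) = 144: -1a + c = 4 and 27a + c = 144.
Subtracting: 28a = 140, so a = 5; then c = 4 − 5·(-1) = 9.
So Q(n) = 5n³ + 9, and Q(4) = 329.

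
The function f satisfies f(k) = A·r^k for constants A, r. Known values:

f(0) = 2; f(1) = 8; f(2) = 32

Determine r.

Consecutive ratio: 8/2 = 4, and 32/8 = 4, so r = 4.
Then A·4^0 = 2 gives A = 2, and f(k) = 2·4^k.

4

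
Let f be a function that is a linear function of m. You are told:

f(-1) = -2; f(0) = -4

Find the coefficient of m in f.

-2

Write f(m) = am + b; the 2 given values yield a linear system in the 2 coefficients.
Solving, f(m) = -2m - 4.
The coefficient of m is -2.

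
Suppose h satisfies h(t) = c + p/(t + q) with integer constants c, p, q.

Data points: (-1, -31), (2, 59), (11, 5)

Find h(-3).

-16

(h(t) − c)(t + q) = p for each data point; the three points give a linear system in c and q, then p follows.
Solving: c = -1, q = -1, p = 60, so h(t) = -1 + 60/(t − 1).
Then h(-3) = -1 + 60/(-4) = -16.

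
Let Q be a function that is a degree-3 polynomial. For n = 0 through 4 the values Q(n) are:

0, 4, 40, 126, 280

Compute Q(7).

First differences: 4, 36, 86, 154. Second differences: 32, 50, 68. Third differences: 18, 18.
Level-3 differences are constant, so Q has degree 3.
Fitting a degree-3 polynomial gives Q(n) = 3n³ + 7n² - 6n.
Then Q(7) = 1330.

1330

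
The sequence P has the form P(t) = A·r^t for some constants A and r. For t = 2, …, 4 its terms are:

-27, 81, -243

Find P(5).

729

Consecutive ratio: 81/(-27) = -3, and -243/81 = -3, so r = -3.
Then A·(-3)^2 = -27 gives A = -3, and P(t) = -3·(-3)^t.
P(5) = -3·(-3)^5 = 729.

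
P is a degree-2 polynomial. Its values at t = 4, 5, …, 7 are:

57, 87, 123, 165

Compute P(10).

327

Write P(t) = at² + bt + c; the 4 given values yield a linear system in the 3 coefficients.
Solving, P(t) = 3t² + 3t - 3.
Then P(10) = 327.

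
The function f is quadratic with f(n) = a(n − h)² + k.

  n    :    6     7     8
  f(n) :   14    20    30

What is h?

First differences 6, 10; second difference 4 = 2a, so a = 2.
Expanding, the n-coefficient is −2ah = -4h; matching it to the data gives h = 5, and then k = 12.
So f(n) = 2(n − 5)² + 12.
Hence h = 5.

5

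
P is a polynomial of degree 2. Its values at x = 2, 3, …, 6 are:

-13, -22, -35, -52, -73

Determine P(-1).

First differences: -9, -13, -17, -21. Second differences: -4, -4, -4.
Level-2 differences are constant, so P has degree 2.
Fitting a degree-2 polynomial gives P(x) = -2x² + x - 7.
Then P(-1) = -10.

-10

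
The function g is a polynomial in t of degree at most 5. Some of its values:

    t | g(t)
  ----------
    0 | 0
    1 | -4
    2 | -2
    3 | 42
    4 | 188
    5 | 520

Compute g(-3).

First differences: -4, 2, 44, 146, 332. Second differences: 6, 42, 102, 186. Third differences: 36, 60, 84. Fourth differences: 24, 24.
Level-4 differences are constant, so g has degree 4.
Fitting a degree-4 polynomial gives g(t) = t^4 - 4t² - t.
Then g(-3) = 48.

48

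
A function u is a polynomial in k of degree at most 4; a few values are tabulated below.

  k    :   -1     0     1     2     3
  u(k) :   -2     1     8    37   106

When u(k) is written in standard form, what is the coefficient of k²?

First differences: 3, 7, 29, 69. Second differences: 4, 22, 40. Third differences: 18, 18.
Level-3 differences are constant, so u has degree 3.
Fitting a degree-3 polynomial gives u(k) = 3k³ + 2k² + 2k + 1.
The coefficient of k² is 2.

2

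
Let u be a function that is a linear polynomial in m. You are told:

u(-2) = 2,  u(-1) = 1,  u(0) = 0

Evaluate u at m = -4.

4

Write u(m) = am + b; the 3 given values yield a linear system in the 2 coefficients.
Solving, u(m) = -m.
Then u(-4) = 4.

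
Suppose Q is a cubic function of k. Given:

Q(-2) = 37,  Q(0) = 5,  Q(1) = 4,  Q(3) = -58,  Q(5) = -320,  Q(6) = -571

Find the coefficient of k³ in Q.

-3

Write Q(k) = ak³ + bk² + ck + d; the 6 given values yield a linear system in the 4 coefficients.
Solving, Q(k) = -3k³ + 2k² + 5.
The coefficient of k³ is -3.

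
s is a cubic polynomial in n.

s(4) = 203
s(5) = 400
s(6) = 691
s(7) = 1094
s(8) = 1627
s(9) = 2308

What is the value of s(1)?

-4

Write s(n) = an³ + bn² + cn + d; the 6 given values yield a linear system in the 4 coefficients.
Solving, s(n) = 3n³ + 2n² - 4n - 5.
Then s(1) = -4.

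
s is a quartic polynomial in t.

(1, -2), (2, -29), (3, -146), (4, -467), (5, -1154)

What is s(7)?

-4514

Write s(t) = at^4 + bt³ + ct² + dt + e; the 5 given values yield a linear system in the 5 coefficients.
Solving, s(t) = -2t^4 + t³ - t² - t + 1.
Then s(7) = -4514.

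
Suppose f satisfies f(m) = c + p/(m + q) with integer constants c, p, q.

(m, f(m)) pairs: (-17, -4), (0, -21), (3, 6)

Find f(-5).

-6

(f(m) − c)(m + q) = p for each data point; the three points give a linear system in c and q, then p follows.
Solving: c = -3, q = -1, p = 18, so f(m) = -3 + 18/(m − 1).
Then f(-5) = -3 + 18/(-6) = -6.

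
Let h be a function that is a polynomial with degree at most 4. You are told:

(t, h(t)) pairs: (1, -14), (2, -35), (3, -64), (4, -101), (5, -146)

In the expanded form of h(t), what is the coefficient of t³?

Write h(t) = at^4 + bt³ + ct² + dt + e; the 5 given values yield a linear system in the 5 coefficients.
Solving, the top 2 coefficients vanish, and h(t) = -4t² - 9t - 1.
The coefficient of t³ is 0.

0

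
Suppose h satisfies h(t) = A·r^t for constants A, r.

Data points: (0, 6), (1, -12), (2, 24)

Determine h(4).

96

Consecutive ratio: -12/6 = -2, and 24/(-12) = -2, so r = -2.
Then A·(-2)^0 = 6 gives A = 6, and h(t) = 6·(-2)^t.
h(4) = 6·(-2)^4 = 96.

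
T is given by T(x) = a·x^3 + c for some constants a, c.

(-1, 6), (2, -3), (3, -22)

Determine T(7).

-338

From T(-1) = 6 and T(2) = -3: -1a + c = 6 and 8a + c = -3.
Subtracting: 9a = -9, so a = -1; then c = 6 − (-1)·(-1) = 5.
So T(x) = -1x³ + 5, and T(7) = -338.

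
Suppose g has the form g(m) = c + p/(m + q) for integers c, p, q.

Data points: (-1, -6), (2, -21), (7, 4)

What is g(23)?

(g(m) − c)(m + q) = p for each data point; the three points give a linear system in c and q, then p follows.
Solving: c = -1, q = -3, p = 20, so g(m) = -1 + 20/(m − 3).
Then g(23) = -1 + 20/20 = 0.

0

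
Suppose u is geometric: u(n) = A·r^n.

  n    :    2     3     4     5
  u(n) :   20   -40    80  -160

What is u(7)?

-640

Consecutive ratio: -40/20 = -2, and 80/(-40) = -2, so r = -2.
Then A·(-2)^2 = 20 gives A = 5, and u(n) = 5·(-2)^n.
u(7) = 5·(-2)^7 = -640.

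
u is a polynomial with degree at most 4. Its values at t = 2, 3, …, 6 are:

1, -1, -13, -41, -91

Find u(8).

First differences: -2, -12, -28, -50. Second differences: -10, -16, -22. Third differences: -6, -6.
Level-3 differences are constant, so u has degree 3.
Fitting a degree-3 polynomial gives u(t) = -t³ + 4t² - 3t - 1.
Then u(8) = -281.

-281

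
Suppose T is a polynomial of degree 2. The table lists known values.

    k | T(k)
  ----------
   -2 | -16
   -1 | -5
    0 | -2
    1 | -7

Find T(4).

Write T(k) = ak² + bk + c; the 4 given values yield a linear system in the 3 coefficients.
Solving, T(k) = -4k² - k - 2.
Then T(4) = -70.

-70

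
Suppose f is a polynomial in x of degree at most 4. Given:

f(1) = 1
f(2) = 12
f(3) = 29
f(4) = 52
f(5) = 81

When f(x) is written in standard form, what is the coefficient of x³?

0

Write f(x) = ax^4 + bx³ + cx² + dx + e; the 5 given values yield a linear system in the 5 coefficients.
Solving, the top 2 coefficients vanish, and f(x) = 3x² + 2x - 4.
The coefficient of x³ is 0.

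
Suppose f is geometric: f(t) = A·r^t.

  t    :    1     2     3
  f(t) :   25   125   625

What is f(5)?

Consecutive ratio: 125/25 = 5, and 625/125 = 5, so r = 5.
Then A·5^1 = 25 gives A = 5, and f(t) = 5·5^t.
f(5) = 5·5^5 = 15625.

15625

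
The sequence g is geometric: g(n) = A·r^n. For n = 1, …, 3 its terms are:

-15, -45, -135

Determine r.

3

Consecutive ratio: -45/(-15) = 3, and -135/(-45) = 3, so r = 3.
Then A·3^1 = -15 gives A = -5, and g(n) = -5·3^n.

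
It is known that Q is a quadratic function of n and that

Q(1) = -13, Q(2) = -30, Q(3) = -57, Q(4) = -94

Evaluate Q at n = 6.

-198

Write Q(n) = an² + bn + c; the 4 given values yield a linear system in the 3 coefficients.
Solving, Q(n) = -5n² - 2n - 6.
Then Q(6) = -198.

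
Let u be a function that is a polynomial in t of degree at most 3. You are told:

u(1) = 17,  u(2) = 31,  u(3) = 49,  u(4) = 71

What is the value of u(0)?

First differences: 14, 18, 22. Second differences: 4, 4.
Level-2 differences are constant, so u has degree 2.
Fitting a degree-2 polynomial gives u(t) = 2t² + 8t + 7.
Then u(0) = 7.

7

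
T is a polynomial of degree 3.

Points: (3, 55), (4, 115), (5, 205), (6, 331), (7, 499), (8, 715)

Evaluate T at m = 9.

985

First differences: 60, 90, 126, 168, 216. Second differences: 30, 36, 42, 48. Third differences: 6, 6, 6.
Level-3 differences are constant, so T has degree 3.
Extending the table by one column gives the next first difference 270, so T(9) = 715 + 270 = 985.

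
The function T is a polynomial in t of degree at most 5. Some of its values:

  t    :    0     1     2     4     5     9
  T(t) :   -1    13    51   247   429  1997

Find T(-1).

-3

Write T(t) = at^5 + bt^4 + ct³ + dt² + et + p; the 6 given values yield a linear system in the 6 coefficients.
Solving, the top 2 coefficients vanish, and T(t) = 2t³ + 6t² + 6t - 1.
Then T(-1) = -3.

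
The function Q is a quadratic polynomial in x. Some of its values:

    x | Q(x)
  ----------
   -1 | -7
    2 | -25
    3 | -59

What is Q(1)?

-5

Write Q(x) = ax² + bx + c; the 3 given values yield a linear system in the 3 coefficients.
Solving, Q(x) = -7x² + x + 1.
Then Q(1) = -5.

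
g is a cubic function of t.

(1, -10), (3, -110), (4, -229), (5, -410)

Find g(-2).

-25

Write g(t) = at³ + bt² + ct + d; the 4 given values yield a linear system in the 4 coefficients.
Solving, g(t) = -2t³ - 7t² + 4t - 5.
Then g(-2) = -25.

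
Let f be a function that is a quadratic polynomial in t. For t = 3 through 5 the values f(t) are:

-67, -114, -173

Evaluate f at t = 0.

Write f(t) = at² + bt + c; the 3 given values yield a linear system in the 3 coefficients.
Solving, f(t) = -6t² - 5t + 2.
Then f(0) = 2.

2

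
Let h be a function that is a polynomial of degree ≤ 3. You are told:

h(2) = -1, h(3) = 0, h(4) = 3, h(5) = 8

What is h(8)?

First differences: 1, 3, 5. Second differences: 2, 2.
Level-2 differences are constant, so h has degree 2.
Fitting a degree-2 polynomial gives h(t) = t² - 4t + 3.
Then h(8) = 35.

35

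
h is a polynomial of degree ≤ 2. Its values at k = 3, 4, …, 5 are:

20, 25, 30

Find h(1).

First differences: 5, 5.
Level-1 differences are constant, so h has degree 1.
Fitting a degree-1 polynomial gives h(k) = 5k + 5.
Then h(1) = 10.

10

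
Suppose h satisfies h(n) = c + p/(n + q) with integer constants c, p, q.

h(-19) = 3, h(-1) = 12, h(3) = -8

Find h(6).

(h(n) − c)(n + q) = p for each data point; the three points give a linear system in c and q, then p follows.
Solving: c = 2, q = -1, p = -20, so h(n) = 2 − 20/(n − 1).
Then h(6) = 2 − 20/5 = -2.

-2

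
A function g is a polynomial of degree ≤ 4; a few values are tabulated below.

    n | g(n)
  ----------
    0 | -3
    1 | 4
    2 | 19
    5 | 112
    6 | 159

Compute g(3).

42

Write g(n) = an^4 + bn³ + cn² + dn + e; the 5 given values yield a linear system in the 5 coefficients.
Solving, the top 2 coefficients vanish, and g(n) = 4n² + 3n - 3.
Then g(3) = 42.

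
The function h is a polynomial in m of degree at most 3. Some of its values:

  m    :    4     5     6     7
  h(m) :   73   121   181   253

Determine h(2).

13

First differences: 48, 60, 72. Second differences: 12, 12.
Level-2 differences are constant, so h has degree 2.
Fitting a degree-2 polynomial gives h(m) = 6m² - 6m + 1.
Then h(2) = 13.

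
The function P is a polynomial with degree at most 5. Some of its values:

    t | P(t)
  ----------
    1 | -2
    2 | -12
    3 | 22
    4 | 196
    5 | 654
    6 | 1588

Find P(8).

5892

First differences: -10, 34, 174, 458, 934. Second differences: 44, 140, 284, 476. Third differences: 96, 144, 192. Fourth differences: 48, 48.
Level-4 differences are constant, so P has degree 4.
Fitting a degree-4 polynomial gives P(t) = 2t^4 - 4t³ - 4t² + 4.
Then P(8) = 5892.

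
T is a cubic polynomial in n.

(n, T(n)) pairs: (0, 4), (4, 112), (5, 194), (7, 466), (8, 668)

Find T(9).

Write T(n) = an³ + bn² + cn + d; the 5 given values yield a linear system in the 4 coefficients.
Solving, T(n) = n³ + 2n² + 3n + 4.
Then T(9) = 922.

922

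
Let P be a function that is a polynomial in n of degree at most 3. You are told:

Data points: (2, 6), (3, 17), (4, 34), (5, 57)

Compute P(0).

2

First differences: 11, 17, 23. Second differences: 6, 6.
Level-2 differences are constant, so P has degree 2.
Fitting a degree-2 polynomial gives P(n) = 3n² - 4n + 2.
Then P(0) = 2.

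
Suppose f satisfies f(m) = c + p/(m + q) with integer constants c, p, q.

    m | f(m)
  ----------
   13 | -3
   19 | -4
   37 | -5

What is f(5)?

3

(f(m) − c)(m + q) = p for each data point; the three points give a linear system in c and q, then p follows.
Solving: c = -6, q = -1, p = 36, so f(m) = -6 + 36/(m − 1).
Then f(5) = -6 + 36/4 = 3.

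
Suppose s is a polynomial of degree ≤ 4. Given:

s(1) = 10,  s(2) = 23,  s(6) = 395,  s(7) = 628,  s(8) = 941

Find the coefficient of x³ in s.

2

Write s(x) = ax^4 + bx³ + cx² + dx + e; the 5 given values yield a linear system in the 5 coefficients.
Solving, the leading coefficient vanishes, and s(x) = 2x³ - 2x² + 5x + 5.
The coefficient of x³ is 2.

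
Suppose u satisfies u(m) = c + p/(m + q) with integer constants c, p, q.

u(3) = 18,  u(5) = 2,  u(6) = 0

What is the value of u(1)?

(u(m) − c)(m + q) = p for each data point; the three points give a linear system in c and q, then p follows.
Solving: c = -6, q = -2, p = 24, so u(m) = -6 + 24/(m − 2).
Then u(1) = -6 + 24/(-1) = -30.

-30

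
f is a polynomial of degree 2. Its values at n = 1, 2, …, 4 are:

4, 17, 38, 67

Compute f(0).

First differences: 13, 21, 29. Second differences: 8, 8.
Level-2 differences are constant, so f has degree 2.
Fitting a degree-2 polynomial gives f(n) = 4n² + n - 1.
Then f(0) = -1.

-1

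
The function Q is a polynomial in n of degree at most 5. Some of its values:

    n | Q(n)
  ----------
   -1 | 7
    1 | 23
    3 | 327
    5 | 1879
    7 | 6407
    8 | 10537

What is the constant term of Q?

9

Write Q(n) = an^5 + bn^4 + cn³ + dn² + en + p; the 6 given values yield a linear system in the 6 coefficients.
Solving, the leading coefficient vanishes, and Q(n) = 2n^4 + 4n³ + 4n² + 4n + 9.
The constant term is Q(0) = 9.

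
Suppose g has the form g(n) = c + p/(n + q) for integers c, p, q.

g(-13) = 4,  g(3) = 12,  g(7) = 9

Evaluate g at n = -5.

(g(n) − c)(n + q) = p for each data point; the three points give a linear system in c and q, then p follows.
Solving: c = 6, q = 1, p = 24, so g(n) = 6 + 24/(n + 1).
Then g(-5) = 6 + 24/(-4) = 0.

0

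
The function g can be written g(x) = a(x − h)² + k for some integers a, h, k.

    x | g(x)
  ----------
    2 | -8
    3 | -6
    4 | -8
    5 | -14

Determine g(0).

First differences 2, -2, -6; second difference -4 = 2a, so a = -2.
Expanding, the x-coefficient is −2ah = 4h; matching it to the data gives h = 3, and then k = -6.
So g(x) = -2(x − 3)² − 6.
g(0) = -2·(-3)² − 6 = -24.

-24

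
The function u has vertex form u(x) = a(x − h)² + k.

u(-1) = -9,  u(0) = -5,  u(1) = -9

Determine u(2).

-21

First differences 4, -4; second difference -8 = 2a, so a = -4.
Expanding, the x-coefficient is −2ah = 8h; matching it to the data gives h = 0, and then k = -5.
So u(x) = -4(x + 0)² − 5.
u(2) = -4·2² − 5 = -21.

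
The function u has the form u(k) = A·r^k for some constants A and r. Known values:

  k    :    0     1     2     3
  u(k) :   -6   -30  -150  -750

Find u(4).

Consecutive ratio: -30/(-6) = 5, and -150/(-30) = 5, so r = 5.
Then A·5^0 = -6 gives A = -6, and u(k) = -6·5^k.
u(4) = -6·5^4 = -3750.

-3750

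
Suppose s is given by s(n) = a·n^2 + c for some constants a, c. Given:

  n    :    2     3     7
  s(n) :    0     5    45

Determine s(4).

From s(2) = 0 and s(3) = 5: 4a + c = 0 and 9a + c = 5.
Subtracting: 5a = 5, so a = 1; then c = 0 − 1·4 = -4.
So s(n) = 1n² − 4, and s(4) = 12.

12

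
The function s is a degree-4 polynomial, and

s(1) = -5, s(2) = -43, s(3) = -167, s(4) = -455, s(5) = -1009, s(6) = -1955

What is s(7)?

First differences: -38, -124, -288, -554, -946. Second differences: -86, -164, -266, -392. Third differences: -78, -102, -126. Fourth differences: -24, -24.
Level-4 differences are constant, so s has degree 4.
Fitting a degree-4 polynomial gives s(t) = -t^4 - 3t³ - 2t + 1.
Then s(7) = -3443.

-3443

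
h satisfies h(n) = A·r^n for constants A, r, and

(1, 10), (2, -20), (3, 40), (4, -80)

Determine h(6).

Consecutive ratio: -20/10 = -2, and 40/(-20) = -2, so r = -2.
Then A·(-2)^1 = 10 gives A = -5, and h(n) = -5·(-2)^n.
h(6) = -5·(-2)^6 = -320.

-320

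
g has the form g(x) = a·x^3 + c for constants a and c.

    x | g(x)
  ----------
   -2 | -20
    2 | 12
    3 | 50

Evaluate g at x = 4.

124

From g(-2) = -20 and g(2) = 12: -8a + c = -20 and 8a + c = 12.
Subtracting: 16a = 32, so a = 2; then c = -20 − 2·(-8) = -4.
So g(x) = 2x³ − 4, and g(4) = 124.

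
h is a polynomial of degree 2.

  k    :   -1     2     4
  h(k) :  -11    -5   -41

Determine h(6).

Write h(k) = ak² + bk + c; the 3 given values yield a linear system in the 3 coefficients.
Solving, h(k) = -4k² + 6k - 1.
Then h(6) = -109.

-109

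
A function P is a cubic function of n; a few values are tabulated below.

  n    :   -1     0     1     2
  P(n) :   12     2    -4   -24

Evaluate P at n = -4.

246

Write P(n) = an³ + bn² + cn + d; the 4 given values yield a linear system in the 4 coefficients.
Solving, P(n) = -3n³ + 2n² - 5n + 2.
Then P(-4) = 246.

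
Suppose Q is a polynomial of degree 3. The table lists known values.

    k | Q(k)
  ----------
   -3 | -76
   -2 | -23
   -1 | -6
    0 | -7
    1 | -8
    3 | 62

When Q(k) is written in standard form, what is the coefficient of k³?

3

Write Q(k) = ak³ + bk² + ck + d; the 6 given values yield a linear system in the 4 coefficients.
Solving, Q(k) = 3k³ - 4k - 7.
The coefficient of k³ is 3.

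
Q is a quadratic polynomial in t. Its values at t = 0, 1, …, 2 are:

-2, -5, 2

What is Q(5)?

Write Q(t) = at² + bt + c; the 3 given values yield a linear system in the 3 coefficients.
Solving, Q(t) = 5t² - 8t - 2.
Then Q(5) = 83.

83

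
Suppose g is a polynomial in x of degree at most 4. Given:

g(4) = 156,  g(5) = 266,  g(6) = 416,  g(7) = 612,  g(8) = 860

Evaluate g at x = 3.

80

Write g(x) = ax^4 + bx³ + cx² + dx + e; the 5 given values yield a linear system in the 5 coefficients.
Solving, the leading coefficient vanishes, and g(x) = x³ + 5x² + 4x - 4.
Then g(3) = 80.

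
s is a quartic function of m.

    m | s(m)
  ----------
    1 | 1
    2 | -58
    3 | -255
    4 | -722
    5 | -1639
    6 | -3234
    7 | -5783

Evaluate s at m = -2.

-50

First differences: -59, -197, -467, -917, -1595, -2549. Second differences: -138, -270, -450, -678, -954. Third differences: -132, -180, -228, -276. Fourth differences: -48, -48, -48.
Level-4 differences are constant, so s has degree 4.
Fitting a degree-4 polynomial gives s(m) = -2m^4 - 2m³ - 7m² + 6m + 6.
Then s(-2) = -50.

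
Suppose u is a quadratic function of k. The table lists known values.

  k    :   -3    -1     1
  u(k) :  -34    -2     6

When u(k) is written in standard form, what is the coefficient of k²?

Write u(k) = ak² + bk + c; the 3 given values yield a linear system in the 3 coefficients.
Solving, u(k) = -3k² + 4k + 5.
The coefficient of k² is -3.

-3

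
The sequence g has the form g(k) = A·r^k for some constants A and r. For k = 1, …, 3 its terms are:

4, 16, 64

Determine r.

Consecutive ratio: 16/4 = 4, and 64/16 = 4, so r = 4.
Then A·4^1 = 4 gives A = 1, and g(k) = 1·4^k.

4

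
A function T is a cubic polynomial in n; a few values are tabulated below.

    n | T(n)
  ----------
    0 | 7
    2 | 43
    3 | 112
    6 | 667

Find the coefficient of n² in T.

Write T(n) = an³ + bn² + cn + d; the 4 given values yield a linear system in the 4 coefficients.
Solving, T(n) = 2n³ + 7n² - 4n + 7.
The coefficient of n² is 7.

7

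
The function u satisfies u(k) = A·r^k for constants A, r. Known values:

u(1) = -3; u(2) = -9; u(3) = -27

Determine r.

3

Consecutive ratio: -9/(-3) = 3, and -27/(-9) = 3, so r = 3.
Then A·3^1 = -3 gives A = -1, and u(k) = -1·3^k.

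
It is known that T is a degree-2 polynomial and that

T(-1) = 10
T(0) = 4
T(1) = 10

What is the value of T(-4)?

100

Write T(n) = an² + bn + c; the 3 given values yield a linear system in the 3 coefficients.
Solving, T(n) = 6n² + 4.
Then T(-4) = 100.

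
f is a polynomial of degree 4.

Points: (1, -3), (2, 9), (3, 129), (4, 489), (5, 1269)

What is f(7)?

5049

Write f(m) = am^4 + bm³ + cm² + dm + e; the 5 given values yield a linear system in the 5 coefficients.
Solving, f(m) = 2m^4 + 2m³ - 8m² - 8m + 9.
Then f(7) = 5049.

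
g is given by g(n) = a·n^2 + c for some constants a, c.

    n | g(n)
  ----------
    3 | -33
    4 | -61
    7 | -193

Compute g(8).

-253

From g(3) = -33 and g(4) = -61: 9a + c = -33 and 16a + c = -61.
Subtracting: 7a = -28, so a = -4; then c = -33 − (-4)·9 = 3.
So g(n) = -4n² + 3, and g(8) = -253.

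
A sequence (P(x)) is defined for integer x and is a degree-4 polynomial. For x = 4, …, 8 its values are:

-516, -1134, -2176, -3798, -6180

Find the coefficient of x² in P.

Write P(x) = ax^4 + bx³ + cx² + dx + e; the 5 given values yield a linear system in the 5 coefficients.
Solving, P(x) = -x^4 - 4x³ - x² + 4x - 4.
The coefficient of x² is -1.

-1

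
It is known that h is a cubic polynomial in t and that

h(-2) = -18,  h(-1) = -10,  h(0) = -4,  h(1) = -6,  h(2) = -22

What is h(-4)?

-16

First differences: 8, 6, -2, -16. Second differences: -2, -8, -14. Third differences: -6, -6.
Level-3 differences are constant, so h has degree 3.
Fitting a degree-3 polynomial gives h(t) = -t³ - 4t² + 3t - 4.
Then h(-4) = -16.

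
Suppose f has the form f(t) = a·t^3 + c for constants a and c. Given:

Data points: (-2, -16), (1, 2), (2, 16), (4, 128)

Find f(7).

686

From f(-2) = -16 and f(1) = 2: -8a + c = -16 and 1a + c = 2.
Subtracting: 9a = 18, so a = 2; then c = -16 − 2·(-8) = 0.
So f(t) = 2t³ + 0, and f(7) = 686.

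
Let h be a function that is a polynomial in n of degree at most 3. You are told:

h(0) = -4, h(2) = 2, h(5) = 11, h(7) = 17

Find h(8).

Write h(n) = an³ + bn² + cn + d; the 4 given values yield a linear system in the 4 coefficients.
Solving, the top 2 coefficients vanish, and h(n) = 3n - 4.
Then h(8) = 20.

20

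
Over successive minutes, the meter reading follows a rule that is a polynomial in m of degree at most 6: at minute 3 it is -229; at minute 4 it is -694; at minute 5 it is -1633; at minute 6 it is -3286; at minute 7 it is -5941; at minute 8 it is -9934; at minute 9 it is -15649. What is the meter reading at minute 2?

-46

Write the value at m as f(m).
First differences: -465, -939, -1653, -2655, -3993, -5715. Second differences: -474, -714, -1002, -1338, -1722. Third differences: -240, -288, -336, -384. Fourth differences: -48, -48, -48.
Level-4 differences are constant, so f has degree 4.
Fitting a degree-4 polynomial gives f(m) = -2m^4 - 4m³ + 5m² - 2m + 2.
Then f(2) = -46.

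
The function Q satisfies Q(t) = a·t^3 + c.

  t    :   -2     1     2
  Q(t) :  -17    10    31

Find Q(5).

From Q(-2) = -17 and Q(1) = 10: -8a + c = -17 and 1a + c = 10.
Subtracting: 9a = 27, so a = 3; then c = -17 − 3·(-8) = 7.
So Q(t) = 3t³ + 7, and Q(5) = 382.

382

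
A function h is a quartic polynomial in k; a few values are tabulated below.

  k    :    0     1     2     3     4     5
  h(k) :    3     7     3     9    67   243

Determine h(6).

First differences: 4, -4, 6, 58, 176. Second differences: -8, 10, 52, 118. Third differences: 18, 42, 66. Fourth differences: 24, 24.
Level-4 differences are constant, so h has degree 4.
Fitting a degree-4 polynomial gives h(k) = k^4 - 3k³ - 2k² + 8k + 3.
Then h(6) = 627.

627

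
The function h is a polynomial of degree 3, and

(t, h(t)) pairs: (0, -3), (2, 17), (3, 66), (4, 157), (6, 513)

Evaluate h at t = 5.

302

Write h(t) = at³ + bt² + ct + d; the 5 given values yield a linear system in the 4 coefficients.
Solving, h(t) = 2t³ + 3t² - 4t - 3.
Then h(5) = 302.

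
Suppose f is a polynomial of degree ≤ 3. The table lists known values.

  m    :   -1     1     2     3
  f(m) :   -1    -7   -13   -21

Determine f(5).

Write f(m) = am³ + bm² + cm + d; the 4 given values yield a linear system in the 4 coefficients.
Solving, the leading coefficient vanishes, and f(m) = -m² - 3m - 3.
Then f(5) = -43.

-43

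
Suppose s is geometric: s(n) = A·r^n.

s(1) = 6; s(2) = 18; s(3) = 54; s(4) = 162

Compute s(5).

Consecutive ratio: 18/6 = 3, and 54/18 = 3, so r = 3.
Then A·3^1 = 6 gives A = 2, and s(n) = 2·3^n.
s(5) = 2·3^5 = 486.

486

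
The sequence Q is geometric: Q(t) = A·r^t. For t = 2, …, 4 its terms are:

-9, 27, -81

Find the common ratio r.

-3

Consecutive ratio: 27/(-9) = -3, and -81/27 = -3, so r = -3.
Then A·(-3)^2 = -9 gives A = -1, and Q(t) = -1·(-3)^t.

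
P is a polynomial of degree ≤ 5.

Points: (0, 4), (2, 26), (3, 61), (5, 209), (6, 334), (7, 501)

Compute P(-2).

6

Write P(k) = ak^5 + bk^4 + ck³ + dk² + ek + p; the 6 given values yield a linear system in the 6 coefficients.
Solving, the top 2 coefficients vanish, and P(k) = k³ + 3k² + k + 4.
Then P(-2) = 6.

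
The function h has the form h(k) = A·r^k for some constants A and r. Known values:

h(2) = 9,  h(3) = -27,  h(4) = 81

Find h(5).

Consecutive ratio: -27/9 = -3, and 81/(-27) = -3, so r = -3.
Then A·(-3)^2 = 9 gives A = 1, and h(k) = 1·(-3)^k.
h(5) = 1·(-3)^5 = -243.

-243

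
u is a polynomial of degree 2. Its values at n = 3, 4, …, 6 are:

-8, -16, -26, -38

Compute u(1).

2

First differences: -8, -10, -12. Second differences: -2, -2.
Level-2 differences are constant, so u has degree 2.
Fitting a degree-2 polynomial gives u(n) = -n² - n + 4.
Then u(1) = 2.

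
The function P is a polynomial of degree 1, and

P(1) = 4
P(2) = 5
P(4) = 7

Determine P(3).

6

Write P(m) = am + b; the 3 given values yield a linear system in the 2 coefficients.
Solving, P(m) = m + 3.
Then P(3) = 6.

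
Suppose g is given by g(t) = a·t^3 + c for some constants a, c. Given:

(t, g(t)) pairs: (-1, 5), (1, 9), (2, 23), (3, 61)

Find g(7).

693

From g(-1) = 5 and g(1) = 9: -1a + c = 5 and 1a + c = 9.
Subtracting: 2a = 4, so a = 2; then c = 5 − 2·(-1) = 7.
So g(t) = 2t³ + 7, and g(7) = 693.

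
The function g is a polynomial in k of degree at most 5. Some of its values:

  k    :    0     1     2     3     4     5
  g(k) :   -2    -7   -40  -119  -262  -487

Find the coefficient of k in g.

First differences: -5, -33, -79, -143, -225. Second differences: -28, -46, -64, -82. Third differences: -18, -18, -18.
Level-3 differences are constant, so g has degree 3.
Fitting a degree-3 polynomial gives g(k) = -3k³ - 5k² + 3k - 2.
The coefficient of k is 3.

3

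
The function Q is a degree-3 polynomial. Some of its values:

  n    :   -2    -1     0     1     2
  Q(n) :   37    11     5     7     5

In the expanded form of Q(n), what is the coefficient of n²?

Write Q(n) = an³ + bn² + cn + d; the 5 given values yield a linear system in the 4 coefficients.
Solving, Q(n) = -2n³ + 4n² + 5.
The coefficient of n² is 4.

4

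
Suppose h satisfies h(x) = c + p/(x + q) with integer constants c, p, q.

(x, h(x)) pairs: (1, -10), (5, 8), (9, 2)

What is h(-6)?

-3

(h(x) − c)(x + q) = p for each data point; the three points give a linear system in c and q, then p follows.
Solving: c = -1, q = -3, p = 18, so h(x) = -1 + 18/(x − 3).
Then h(-6) = -1 + 18/(-9) = -3.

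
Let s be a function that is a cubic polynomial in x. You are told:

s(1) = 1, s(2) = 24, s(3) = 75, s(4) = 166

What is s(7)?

799

Write s(x) = ax³ + bx² + cx + d; the 4 given values yield a linear system in the 4 coefficients.
Solving, s(x) = 2x³ + 2x² + 3x - 6.
Then s(7) = 799.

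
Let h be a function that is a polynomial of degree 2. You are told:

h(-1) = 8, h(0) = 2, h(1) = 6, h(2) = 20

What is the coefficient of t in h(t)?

-1

First differences: -6, 4, 14. Second differences: 10, 10.
Level-2 differences are constant, so h has degree 2.
Fitting a degree-2 polynomial gives h(t) = 5t² - t + 2.
The coefficient of t is -1.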